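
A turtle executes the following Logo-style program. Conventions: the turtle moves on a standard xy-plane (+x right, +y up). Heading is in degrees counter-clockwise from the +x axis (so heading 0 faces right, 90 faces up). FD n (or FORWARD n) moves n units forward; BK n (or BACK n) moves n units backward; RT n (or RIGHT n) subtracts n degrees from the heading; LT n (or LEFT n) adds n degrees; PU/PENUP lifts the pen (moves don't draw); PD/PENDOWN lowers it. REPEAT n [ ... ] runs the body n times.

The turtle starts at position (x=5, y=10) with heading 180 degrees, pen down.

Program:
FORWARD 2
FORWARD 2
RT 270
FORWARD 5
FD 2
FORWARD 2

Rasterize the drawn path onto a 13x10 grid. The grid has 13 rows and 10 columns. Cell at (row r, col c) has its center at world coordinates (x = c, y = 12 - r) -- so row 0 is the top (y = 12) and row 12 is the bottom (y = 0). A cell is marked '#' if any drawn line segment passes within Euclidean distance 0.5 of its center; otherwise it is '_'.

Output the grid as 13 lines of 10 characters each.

Segment 0: (5,10) -> (3,10)
Segment 1: (3,10) -> (1,10)
Segment 2: (1,10) -> (1,5)
Segment 3: (1,5) -> (1,3)
Segment 4: (1,3) -> (1,1)

Answer: __________
__________
_#####____
_#________
_#________
_#________
_#________
_#________
_#________
_#________
_#________
_#________
__________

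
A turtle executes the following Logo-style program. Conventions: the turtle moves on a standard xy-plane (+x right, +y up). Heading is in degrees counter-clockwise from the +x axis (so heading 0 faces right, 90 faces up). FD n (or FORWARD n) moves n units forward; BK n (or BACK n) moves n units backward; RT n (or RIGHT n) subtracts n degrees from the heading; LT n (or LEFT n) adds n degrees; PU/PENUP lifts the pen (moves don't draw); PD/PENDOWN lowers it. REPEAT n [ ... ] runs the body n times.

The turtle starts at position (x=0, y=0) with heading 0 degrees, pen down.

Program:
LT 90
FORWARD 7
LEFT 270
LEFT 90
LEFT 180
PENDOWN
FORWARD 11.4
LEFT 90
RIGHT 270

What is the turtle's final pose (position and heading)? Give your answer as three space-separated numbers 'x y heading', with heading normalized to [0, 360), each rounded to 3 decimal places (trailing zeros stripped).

Executing turtle program step by step:
Start: pos=(0,0), heading=0, pen down
LT 90: heading 0 -> 90
FD 7: (0,0) -> (0,7) [heading=90, draw]
LT 270: heading 90 -> 0
LT 90: heading 0 -> 90
LT 180: heading 90 -> 270
PD: pen down
FD 11.4: (0,7) -> (0,-4.4) [heading=270, draw]
LT 90: heading 270 -> 0
RT 270: heading 0 -> 90
Final: pos=(0,-4.4), heading=90, 2 segment(s) drawn

Answer: 0 -4.4 90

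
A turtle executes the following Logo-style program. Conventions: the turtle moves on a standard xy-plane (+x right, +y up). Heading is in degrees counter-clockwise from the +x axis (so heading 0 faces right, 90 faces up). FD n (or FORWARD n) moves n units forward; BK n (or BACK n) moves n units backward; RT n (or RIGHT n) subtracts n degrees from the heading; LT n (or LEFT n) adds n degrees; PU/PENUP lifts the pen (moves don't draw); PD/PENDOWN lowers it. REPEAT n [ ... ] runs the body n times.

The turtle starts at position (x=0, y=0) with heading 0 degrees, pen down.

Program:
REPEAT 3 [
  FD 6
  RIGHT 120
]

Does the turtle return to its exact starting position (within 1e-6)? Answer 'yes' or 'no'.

Answer: yes

Derivation:
Executing turtle program step by step:
Start: pos=(0,0), heading=0, pen down
REPEAT 3 [
  -- iteration 1/3 --
  FD 6: (0,0) -> (6,0) [heading=0, draw]
  RT 120: heading 0 -> 240
  -- iteration 2/3 --
  FD 6: (6,0) -> (3,-5.196) [heading=240, draw]
  RT 120: heading 240 -> 120
  -- iteration 3/3 --
  FD 6: (3,-5.196) -> (0,0) [heading=120, draw]
  RT 120: heading 120 -> 0
]
Final: pos=(0,0), heading=0, 3 segment(s) drawn

Start position: (0, 0)
Final position: (0, 0)
Distance = 0; < 1e-6 -> CLOSED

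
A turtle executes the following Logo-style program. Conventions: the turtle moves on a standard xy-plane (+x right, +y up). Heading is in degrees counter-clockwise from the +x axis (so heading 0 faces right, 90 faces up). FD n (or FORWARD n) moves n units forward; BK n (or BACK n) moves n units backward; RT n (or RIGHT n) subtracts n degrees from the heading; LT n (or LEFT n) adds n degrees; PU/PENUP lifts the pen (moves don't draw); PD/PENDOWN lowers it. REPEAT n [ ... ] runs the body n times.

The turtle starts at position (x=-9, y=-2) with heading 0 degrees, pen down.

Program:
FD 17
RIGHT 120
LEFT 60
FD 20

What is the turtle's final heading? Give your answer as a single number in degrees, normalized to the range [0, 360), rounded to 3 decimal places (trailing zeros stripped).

Answer: 300

Derivation:
Executing turtle program step by step:
Start: pos=(-9,-2), heading=0, pen down
FD 17: (-9,-2) -> (8,-2) [heading=0, draw]
RT 120: heading 0 -> 240
LT 60: heading 240 -> 300
FD 20: (8,-2) -> (18,-19.321) [heading=300, draw]
Final: pos=(18,-19.321), heading=300, 2 segment(s) drawn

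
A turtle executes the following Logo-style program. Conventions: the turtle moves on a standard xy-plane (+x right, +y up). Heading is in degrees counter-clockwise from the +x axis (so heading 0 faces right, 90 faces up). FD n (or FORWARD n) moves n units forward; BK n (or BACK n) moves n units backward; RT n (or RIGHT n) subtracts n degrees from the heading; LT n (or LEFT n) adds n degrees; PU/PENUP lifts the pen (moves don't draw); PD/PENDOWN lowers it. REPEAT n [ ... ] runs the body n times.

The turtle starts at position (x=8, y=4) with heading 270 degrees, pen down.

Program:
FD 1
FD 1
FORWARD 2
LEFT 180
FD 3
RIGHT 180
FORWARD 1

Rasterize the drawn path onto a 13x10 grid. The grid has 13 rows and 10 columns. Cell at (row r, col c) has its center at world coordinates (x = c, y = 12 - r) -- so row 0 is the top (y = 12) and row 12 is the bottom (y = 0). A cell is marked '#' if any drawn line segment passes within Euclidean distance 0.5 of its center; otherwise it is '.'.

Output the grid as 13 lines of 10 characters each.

Answer: ..........
..........
..........
..........
..........
..........
..........
..........
........#.
........#.
........#.
........#.
........#.

Derivation:
Segment 0: (8,4) -> (8,3)
Segment 1: (8,3) -> (8,2)
Segment 2: (8,2) -> (8,0)
Segment 3: (8,0) -> (8,3)
Segment 4: (8,3) -> (8,2)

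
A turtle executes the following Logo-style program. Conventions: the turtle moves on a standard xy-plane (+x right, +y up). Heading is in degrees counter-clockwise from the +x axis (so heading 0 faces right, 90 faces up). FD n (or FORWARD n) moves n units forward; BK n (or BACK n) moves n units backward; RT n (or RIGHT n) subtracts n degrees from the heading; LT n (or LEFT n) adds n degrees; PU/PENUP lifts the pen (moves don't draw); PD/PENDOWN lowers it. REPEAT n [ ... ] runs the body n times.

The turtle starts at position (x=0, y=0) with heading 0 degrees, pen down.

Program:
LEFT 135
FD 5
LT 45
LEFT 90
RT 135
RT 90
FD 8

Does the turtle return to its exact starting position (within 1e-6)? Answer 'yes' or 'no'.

Executing turtle program step by step:
Start: pos=(0,0), heading=0, pen down
LT 135: heading 0 -> 135
FD 5: (0,0) -> (-3.536,3.536) [heading=135, draw]
LT 45: heading 135 -> 180
LT 90: heading 180 -> 270
RT 135: heading 270 -> 135
RT 90: heading 135 -> 45
FD 8: (-3.536,3.536) -> (2.121,9.192) [heading=45, draw]
Final: pos=(2.121,9.192), heading=45, 2 segment(s) drawn

Start position: (0, 0)
Final position: (2.121, 9.192)
Distance = 9.434; >= 1e-6 -> NOT closed

Answer: no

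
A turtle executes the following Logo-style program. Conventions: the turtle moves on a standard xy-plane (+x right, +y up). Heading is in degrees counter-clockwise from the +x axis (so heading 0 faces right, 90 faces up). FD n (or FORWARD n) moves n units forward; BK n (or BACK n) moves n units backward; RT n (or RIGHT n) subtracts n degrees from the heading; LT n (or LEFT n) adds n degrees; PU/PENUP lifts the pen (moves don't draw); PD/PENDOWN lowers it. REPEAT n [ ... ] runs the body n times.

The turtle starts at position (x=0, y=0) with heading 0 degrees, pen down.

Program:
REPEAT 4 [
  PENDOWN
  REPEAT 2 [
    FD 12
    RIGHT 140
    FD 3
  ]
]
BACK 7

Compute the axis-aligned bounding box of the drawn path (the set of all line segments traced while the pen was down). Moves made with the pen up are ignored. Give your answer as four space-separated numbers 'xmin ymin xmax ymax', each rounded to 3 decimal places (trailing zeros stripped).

Answer: -3.481 -10.59 12 6.753

Derivation:
Executing turtle program step by step:
Start: pos=(0,0), heading=0, pen down
REPEAT 4 [
  -- iteration 1/4 --
  PD: pen down
  REPEAT 2 [
    -- iteration 1/2 --
    FD 12: (0,0) -> (12,0) [heading=0, draw]
    RT 140: heading 0 -> 220
    FD 3: (12,0) -> (9.702,-1.928) [heading=220, draw]
    -- iteration 2/2 --
    FD 12: (9.702,-1.928) -> (0.509,-9.642) [heading=220, draw]
    RT 140: heading 220 -> 80
    FD 3: (0.509,-9.642) -> (1.03,-6.687) [heading=80, draw]
  ]
  -- iteration 2/4 --
  PD: pen down
  REPEAT 2 [
    -- iteration 1/2 --
    FD 12: (1.03,-6.687) -> (3.114,5.13) [heading=80, draw]
    RT 140: heading 80 -> 300
    FD 3: (3.114,5.13) -> (4.614,2.532) [heading=300, draw]
    -- iteration 2/2 --
    FD 12: (4.614,2.532) -> (10.614,-7.86) [heading=300, draw]
    RT 140: heading 300 -> 160
    FD 3: (10.614,-7.86) -> (7.795,-6.834) [heading=160, draw]
  ]
  -- iteration 3/4 --
  PD: pen down
  REPEAT 2 [
    -- iteration 1/2 --
    FD 12: (7.795,-6.834) -> (-3.481,-2.73) [heading=160, draw]
    RT 140: heading 160 -> 20
    FD 3: (-3.481,-2.73) -> (-0.662,-1.704) [heading=20, draw]
    -- iteration 2/2 --
    FD 12: (-0.662,-1.704) -> (10.614,2.401) [heading=20, draw]
    RT 140: heading 20 -> 240
    FD 3: (10.614,2.401) -> (9.114,-0.198) [heading=240, draw]
  ]
  -- iteration 4/4 --
  PD: pen down
  REPEAT 2 [
    -- iteration 1/2 --
    FD 12: (9.114,-0.198) -> (3.114,-10.59) [heading=240, draw]
    RT 140: heading 240 -> 100
    FD 3: (3.114,-10.59) -> (2.593,-7.635) [heading=100, draw]
    -- iteration 2/2 --
    FD 12: (2.593,-7.635) -> (0.509,4.182) [heading=100, draw]
    RT 140: heading 100 -> 320
    FD 3: (0.509,4.182) -> (2.807,2.254) [heading=320, draw]
  ]
]
BK 7: (2.807,2.254) -> (-2.555,6.753) [heading=320, draw]
Final: pos=(-2.555,6.753), heading=320, 17 segment(s) drawn

Segment endpoints: x in {-3.481, -2.555, -0.662, 0, 0.509, 0.509, 1.03, 2.593, 2.807, 3.114, 3.114, 4.614, 7.795, 9.114, 9.702, 10.614, 10.614, 12}, y in {-10.59, -9.642, -7.86, -7.635, -6.834, -6.687, -2.73, -1.928, -1.704, -0.198, 0, 2.254, 2.401, 2.532, 4.182, 5.13, 6.753}
xmin=-3.481, ymin=-10.59, xmax=12, ymax=6.753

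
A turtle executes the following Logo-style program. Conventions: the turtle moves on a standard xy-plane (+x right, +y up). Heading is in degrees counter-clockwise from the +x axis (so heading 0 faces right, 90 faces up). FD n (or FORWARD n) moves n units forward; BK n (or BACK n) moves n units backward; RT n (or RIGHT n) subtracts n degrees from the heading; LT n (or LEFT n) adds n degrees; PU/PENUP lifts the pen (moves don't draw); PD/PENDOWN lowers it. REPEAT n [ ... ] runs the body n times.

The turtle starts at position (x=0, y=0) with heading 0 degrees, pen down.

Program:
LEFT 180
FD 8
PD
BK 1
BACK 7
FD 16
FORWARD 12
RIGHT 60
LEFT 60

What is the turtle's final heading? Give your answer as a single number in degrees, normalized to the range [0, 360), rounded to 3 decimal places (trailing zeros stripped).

Executing turtle program step by step:
Start: pos=(0,0), heading=0, pen down
LT 180: heading 0 -> 180
FD 8: (0,0) -> (-8,0) [heading=180, draw]
PD: pen down
BK 1: (-8,0) -> (-7,0) [heading=180, draw]
BK 7: (-7,0) -> (0,0) [heading=180, draw]
FD 16: (0,0) -> (-16,0) [heading=180, draw]
FD 12: (-16,0) -> (-28,0) [heading=180, draw]
RT 60: heading 180 -> 120
LT 60: heading 120 -> 180
Final: pos=(-28,0), heading=180, 5 segment(s) drawn

Answer: 180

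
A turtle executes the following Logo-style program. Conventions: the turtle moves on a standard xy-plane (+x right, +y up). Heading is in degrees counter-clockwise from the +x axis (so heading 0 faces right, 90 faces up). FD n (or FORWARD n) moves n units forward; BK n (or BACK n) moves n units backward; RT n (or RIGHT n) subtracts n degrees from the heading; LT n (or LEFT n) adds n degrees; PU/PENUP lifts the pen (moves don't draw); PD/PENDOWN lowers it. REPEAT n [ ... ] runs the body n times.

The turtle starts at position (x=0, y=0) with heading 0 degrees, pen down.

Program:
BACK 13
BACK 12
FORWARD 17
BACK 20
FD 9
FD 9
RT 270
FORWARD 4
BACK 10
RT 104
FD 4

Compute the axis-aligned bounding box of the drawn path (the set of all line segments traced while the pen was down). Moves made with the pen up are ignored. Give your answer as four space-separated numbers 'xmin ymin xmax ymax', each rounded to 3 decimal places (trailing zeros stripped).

Executing turtle program step by step:
Start: pos=(0,0), heading=0, pen down
BK 13: (0,0) -> (-13,0) [heading=0, draw]
BK 12: (-13,0) -> (-25,0) [heading=0, draw]
FD 17: (-25,0) -> (-8,0) [heading=0, draw]
BK 20: (-8,0) -> (-28,0) [heading=0, draw]
FD 9: (-28,0) -> (-19,0) [heading=0, draw]
FD 9: (-19,0) -> (-10,0) [heading=0, draw]
RT 270: heading 0 -> 90
FD 4: (-10,0) -> (-10,4) [heading=90, draw]
BK 10: (-10,4) -> (-10,-6) [heading=90, draw]
RT 104: heading 90 -> 346
FD 4: (-10,-6) -> (-6.119,-6.968) [heading=346, draw]
Final: pos=(-6.119,-6.968), heading=346, 9 segment(s) drawn

Segment endpoints: x in {-28, -25, -19, -13, -10, -10, -8, -6.119, 0}, y in {-6.968, -6, 0, 4}
xmin=-28, ymin=-6.968, xmax=0, ymax=4

Answer: -28 -6.968 0 4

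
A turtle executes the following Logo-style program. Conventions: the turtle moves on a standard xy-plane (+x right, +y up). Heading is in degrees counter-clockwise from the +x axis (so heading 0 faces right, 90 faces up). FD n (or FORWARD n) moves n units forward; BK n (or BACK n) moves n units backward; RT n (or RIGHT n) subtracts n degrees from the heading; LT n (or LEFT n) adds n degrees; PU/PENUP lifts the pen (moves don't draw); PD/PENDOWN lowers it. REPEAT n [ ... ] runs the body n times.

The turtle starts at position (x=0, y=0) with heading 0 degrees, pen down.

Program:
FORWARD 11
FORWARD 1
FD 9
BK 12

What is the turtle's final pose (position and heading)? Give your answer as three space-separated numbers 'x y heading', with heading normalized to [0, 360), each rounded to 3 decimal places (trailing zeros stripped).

Answer: 9 0 0

Derivation:
Executing turtle program step by step:
Start: pos=(0,0), heading=0, pen down
FD 11: (0,0) -> (11,0) [heading=0, draw]
FD 1: (11,0) -> (12,0) [heading=0, draw]
FD 9: (12,0) -> (21,0) [heading=0, draw]
BK 12: (21,0) -> (9,0) [heading=0, draw]
Final: pos=(9,0), heading=0, 4 segment(s) drawn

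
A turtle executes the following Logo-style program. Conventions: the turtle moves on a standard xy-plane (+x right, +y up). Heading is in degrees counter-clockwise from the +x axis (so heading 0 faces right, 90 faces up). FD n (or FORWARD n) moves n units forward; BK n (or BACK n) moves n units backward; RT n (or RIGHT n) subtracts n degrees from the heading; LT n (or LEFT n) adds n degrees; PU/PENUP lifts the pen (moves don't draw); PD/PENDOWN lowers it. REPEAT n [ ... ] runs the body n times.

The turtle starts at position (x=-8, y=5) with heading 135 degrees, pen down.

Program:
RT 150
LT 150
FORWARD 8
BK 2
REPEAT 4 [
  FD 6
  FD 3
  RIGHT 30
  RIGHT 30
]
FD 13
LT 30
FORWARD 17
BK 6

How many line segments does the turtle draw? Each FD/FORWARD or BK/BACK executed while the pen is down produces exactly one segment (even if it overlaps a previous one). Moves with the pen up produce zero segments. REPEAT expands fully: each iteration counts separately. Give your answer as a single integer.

Executing turtle program step by step:
Start: pos=(-8,5), heading=135, pen down
RT 150: heading 135 -> 345
LT 150: heading 345 -> 135
FD 8: (-8,5) -> (-13.657,10.657) [heading=135, draw]
BK 2: (-13.657,10.657) -> (-12.243,9.243) [heading=135, draw]
REPEAT 4 [
  -- iteration 1/4 --
  FD 6: (-12.243,9.243) -> (-16.485,13.485) [heading=135, draw]
  FD 3: (-16.485,13.485) -> (-18.607,15.607) [heading=135, draw]
  RT 30: heading 135 -> 105
  RT 30: heading 105 -> 75
  -- iteration 2/4 --
  FD 6: (-18.607,15.607) -> (-17.054,21.402) [heading=75, draw]
  FD 3: (-17.054,21.402) -> (-16.277,24.3) [heading=75, draw]
  RT 30: heading 75 -> 45
  RT 30: heading 45 -> 15
  -- iteration 3/4 --
  FD 6: (-16.277,24.3) -> (-10.482,25.853) [heading=15, draw]
  FD 3: (-10.482,25.853) -> (-7.584,26.629) [heading=15, draw]
  RT 30: heading 15 -> 345
  RT 30: heading 345 -> 315
  -- iteration 4/4 --
  FD 6: (-7.584,26.629) -> (-3.341,22.387) [heading=315, draw]
  FD 3: (-3.341,22.387) -> (-1.22,20.265) [heading=315, draw]
  RT 30: heading 315 -> 285
  RT 30: heading 285 -> 255
]
FD 13: (-1.22,20.265) -> (-4.585,7.708) [heading=255, draw]
LT 30: heading 255 -> 285
FD 17: (-4.585,7.708) -> (-0.185,-8.712) [heading=285, draw]
BK 6: (-0.185,-8.712) -> (-1.738,-2.917) [heading=285, draw]
Final: pos=(-1.738,-2.917), heading=285, 13 segment(s) drawn
Segments drawn: 13

Answer: 13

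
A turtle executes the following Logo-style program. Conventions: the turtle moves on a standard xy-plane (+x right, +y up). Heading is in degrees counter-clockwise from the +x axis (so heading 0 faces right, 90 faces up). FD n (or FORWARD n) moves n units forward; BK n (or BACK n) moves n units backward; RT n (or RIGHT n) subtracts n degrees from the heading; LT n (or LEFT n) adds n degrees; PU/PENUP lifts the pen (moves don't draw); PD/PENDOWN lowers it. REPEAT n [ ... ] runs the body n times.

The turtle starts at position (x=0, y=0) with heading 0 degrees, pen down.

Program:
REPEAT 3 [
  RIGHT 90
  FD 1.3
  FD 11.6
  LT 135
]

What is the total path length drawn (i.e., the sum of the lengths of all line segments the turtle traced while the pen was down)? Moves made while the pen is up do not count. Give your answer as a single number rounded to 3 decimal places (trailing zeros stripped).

Executing turtle program step by step:
Start: pos=(0,0), heading=0, pen down
REPEAT 3 [
  -- iteration 1/3 --
  RT 90: heading 0 -> 270
  FD 1.3: (0,0) -> (0,-1.3) [heading=270, draw]
  FD 11.6: (0,-1.3) -> (0,-12.9) [heading=270, draw]
  LT 135: heading 270 -> 45
  -- iteration 2/3 --
  RT 90: heading 45 -> 315
  FD 1.3: (0,-12.9) -> (0.919,-13.819) [heading=315, draw]
  FD 11.6: (0.919,-13.819) -> (9.122,-22.022) [heading=315, draw]
  LT 135: heading 315 -> 90
  -- iteration 3/3 --
  RT 90: heading 90 -> 0
  FD 1.3: (9.122,-22.022) -> (10.422,-22.022) [heading=0, draw]
  FD 11.6: (10.422,-22.022) -> (22.022,-22.022) [heading=0, draw]
  LT 135: heading 0 -> 135
]
Final: pos=(22.022,-22.022), heading=135, 6 segment(s) drawn

Segment lengths:
  seg 1: (0,0) -> (0,-1.3), length = 1.3
  seg 2: (0,-1.3) -> (0,-12.9), length = 11.6
  seg 3: (0,-12.9) -> (0.919,-13.819), length = 1.3
  seg 4: (0.919,-13.819) -> (9.122,-22.022), length = 11.6
  seg 5: (9.122,-22.022) -> (10.422,-22.022), length = 1.3
  seg 6: (10.422,-22.022) -> (22.022,-22.022), length = 11.6
Total = 38.7

Answer: 38.7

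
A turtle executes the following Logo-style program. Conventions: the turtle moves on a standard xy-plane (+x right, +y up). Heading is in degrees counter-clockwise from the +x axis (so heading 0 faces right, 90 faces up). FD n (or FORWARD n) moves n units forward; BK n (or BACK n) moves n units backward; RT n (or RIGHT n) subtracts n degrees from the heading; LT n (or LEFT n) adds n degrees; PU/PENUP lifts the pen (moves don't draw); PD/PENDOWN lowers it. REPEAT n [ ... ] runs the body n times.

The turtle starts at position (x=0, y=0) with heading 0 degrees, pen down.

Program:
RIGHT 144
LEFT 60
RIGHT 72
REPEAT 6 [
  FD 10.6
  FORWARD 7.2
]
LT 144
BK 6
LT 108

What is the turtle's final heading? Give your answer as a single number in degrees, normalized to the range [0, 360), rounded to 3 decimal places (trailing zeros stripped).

Answer: 96

Derivation:
Executing turtle program step by step:
Start: pos=(0,0), heading=0, pen down
RT 144: heading 0 -> 216
LT 60: heading 216 -> 276
RT 72: heading 276 -> 204
REPEAT 6 [
  -- iteration 1/6 --
  FD 10.6: (0,0) -> (-9.684,-4.311) [heading=204, draw]
  FD 7.2: (-9.684,-4.311) -> (-16.261,-7.24) [heading=204, draw]
  -- iteration 2/6 --
  FD 10.6: (-16.261,-7.24) -> (-25.945,-11.551) [heading=204, draw]
  FD 7.2: (-25.945,-11.551) -> (-32.522,-14.48) [heading=204, draw]
  -- iteration 3/6 --
  FD 10.6: (-32.522,-14.48) -> (-42.206,-18.791) [heading=204, draw]
  FD 7.2: (-42.206,-18.791) -> (-48.783,-21.72) [heading=204, draw]
  -- iteration 4/6 --
  FD 10.6: (-48.783,-21.72) -> (-58.467,-26.031) [heading=204, draw]
  FD 7.2: (-58.467,-26.031) -> (-65.044,-28.96) [heading=204, draw]
  -- iteration 5/6 --
  FD 10.6: (-65.044,-28.96) -> (-74.728,-33.271) [heading=204, draw]
  FD 7.2: (-74.728,-33.271) -> (-81.306,-36.2) [heading=204, draw]
  -- iteration 6/6 --
  FD 10.6: (-81.306,-36.2) -> (-90.989,-40.511) [heading=204, draw]
  FD 7.2: (-90.989,-40.511) -> (-97.567,-43.439) [heading=204, draw]
]
LT 144: heading 204 -> 348
BK 6: (-97.567,-43.439) -> (-103.436,-42.192) [heading=348, draw]
LT 108: heading 348 -> 96
Final: pos=(-103.436,-42.192), heading=96, 13 segment(s) drawn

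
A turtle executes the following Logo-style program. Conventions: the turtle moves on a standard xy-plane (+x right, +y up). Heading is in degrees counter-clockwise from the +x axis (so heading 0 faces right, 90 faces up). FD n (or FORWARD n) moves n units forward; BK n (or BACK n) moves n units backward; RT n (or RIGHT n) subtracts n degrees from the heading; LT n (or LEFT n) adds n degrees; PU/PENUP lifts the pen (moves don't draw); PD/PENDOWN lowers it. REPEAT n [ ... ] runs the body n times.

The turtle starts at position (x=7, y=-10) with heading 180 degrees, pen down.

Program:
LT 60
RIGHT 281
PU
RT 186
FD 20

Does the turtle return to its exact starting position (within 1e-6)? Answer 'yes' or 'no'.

Executing turtle program step by step:
Start: pos=(7,-10), heading=180, pen down
LT 60: heading 180 -> 240
RT 281: heading 240 -> 319
PU: pen up
RT 186: heading 319 -> 133
FD 20: (7,-10) -> (-6.64,4.627) [heading=133, move]
Final: pos=(-6.64,4.627), heading=133, 0 segment(s) drawn

Start position: (7, -10)
Final position: (-6.64, 4.627)
Distance = 20; >= 1e-6 -> NOT closed

Answer: no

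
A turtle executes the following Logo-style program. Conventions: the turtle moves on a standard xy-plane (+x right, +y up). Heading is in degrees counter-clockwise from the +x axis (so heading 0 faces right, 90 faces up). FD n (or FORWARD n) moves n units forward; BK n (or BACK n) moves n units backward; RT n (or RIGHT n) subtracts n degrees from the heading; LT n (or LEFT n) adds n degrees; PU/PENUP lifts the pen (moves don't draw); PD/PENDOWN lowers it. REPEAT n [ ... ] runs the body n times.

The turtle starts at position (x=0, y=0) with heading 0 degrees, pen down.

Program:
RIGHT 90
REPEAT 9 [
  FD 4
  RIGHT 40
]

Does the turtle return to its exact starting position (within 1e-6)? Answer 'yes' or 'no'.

Answer: yes

Derivation:
Executing turtle program step by step:
Start: pos=(0,0), heading=0, pen down
RT 90: heading 0 -> 270
REPEAT 9 [
  -- iteration 1/9 --
  FD 4: (0,0) -> (0,-4) [heading=270, draw]
  RT 40: heading 270 -> 230
  -- iteration 2/9 --
  FD 4: (0,-4) -> (-2.571,-7.064) [heading=230, draw]
  RT 40: heading 230 -> 190
  -- iteration 3/9 --
  FD 4: (-2.571,-7.064) -> (-6.51,-7.759) [heading=190, draw]
  RT 40: heading 190 -> 150
  -- iteration 4/9 --
  FD 4: (-6.51,-7.759) -> (-9.974,-5.759) [heading=150, draw]
  RT 40: heading 150 -> 110
  -- iteration 5/9 --
  FD 4: (-9.974,-5.759) -> (-11.343,-2) [heading=110, draw]
  RT 40: heading 110 -> 70
  -- iteration 6/9 --
  FD 4: (-11.343,-2) -> (-9.974,1.759) [heading=70, draw]
  RT 40: heading 70 -> 30
  -- iteration 7/9 --
  FD 4: (-9.974,1.759) -> (-6.51,3.759) [heading=30, draw]
  RT 40: heading 30 -> 350
  -- iteration 8/9 --
  FD 4: (-6.51,3.759) -> (-2.571,3.064) [heading=350, draw]
  RT 40: heading 350 -> 310
  -- iteration 9/9 --
  FD 4: (-2.571,3.064) -> (0,0) [heading=310, draw]
  RT 40: heading 310 -> 270
]
Final: pos=(0,0), heading=270, 9 segment(s) drawn

Start position: (0, 0)
Final position: (0, 0)
Distance = 0; < 1e-6 -> CLOSED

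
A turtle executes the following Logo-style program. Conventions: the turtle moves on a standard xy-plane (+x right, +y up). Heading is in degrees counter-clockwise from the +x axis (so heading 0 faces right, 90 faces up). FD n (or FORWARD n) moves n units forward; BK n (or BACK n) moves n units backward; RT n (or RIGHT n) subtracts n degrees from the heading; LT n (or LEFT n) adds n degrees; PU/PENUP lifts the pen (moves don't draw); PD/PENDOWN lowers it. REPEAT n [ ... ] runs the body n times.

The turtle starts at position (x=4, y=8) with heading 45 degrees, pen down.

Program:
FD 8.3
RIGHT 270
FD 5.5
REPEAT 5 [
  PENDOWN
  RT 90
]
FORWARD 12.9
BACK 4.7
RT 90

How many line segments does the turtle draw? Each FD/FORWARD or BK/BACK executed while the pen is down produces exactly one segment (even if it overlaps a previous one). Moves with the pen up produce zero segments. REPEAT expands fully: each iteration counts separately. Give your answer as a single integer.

Answer: 4

Derivation:
Executing turtle program step by step:
Start: pos=(4,8), heading=45, pen down
FD 8.3: (4,8) -> (9.869,13.869) [heading=45, draw]
RT 270: heading 45 -> 135
FD 5.5: (9.869,13.869) -> (5.98,17.758) [heading=135, draw]
REPEAT 5 [
  -- iteration 1/5 --
  PD: pen down
  RT 90: heading 135 -> 45
  -- iteration 2/5 --
  PD: pen down
  RT 90: heading 45 -> 315
  -- iteration 3/5 --
  PD: pen down
  RT 90: heading 315 -> 225
  -- iteration 4/5 --
  PD: pen down
  RT 90: heading 225 -> 135
  -- iteration 5/5 --
  PD: pen down
  RT 90: heading 135 -> 45
]
FD 12.9: (5.98,17.758) -> (15.102,26.88) [heading=45, draw]
BK 4.7: (15.102,26.88) -> (11.778,23.556) [heading=45, draw]
RT 90: heading 45 -> 315
Final: pos=(11.778,23.556), heading=315, 4 segment(s) drawn
Segments drawn: 4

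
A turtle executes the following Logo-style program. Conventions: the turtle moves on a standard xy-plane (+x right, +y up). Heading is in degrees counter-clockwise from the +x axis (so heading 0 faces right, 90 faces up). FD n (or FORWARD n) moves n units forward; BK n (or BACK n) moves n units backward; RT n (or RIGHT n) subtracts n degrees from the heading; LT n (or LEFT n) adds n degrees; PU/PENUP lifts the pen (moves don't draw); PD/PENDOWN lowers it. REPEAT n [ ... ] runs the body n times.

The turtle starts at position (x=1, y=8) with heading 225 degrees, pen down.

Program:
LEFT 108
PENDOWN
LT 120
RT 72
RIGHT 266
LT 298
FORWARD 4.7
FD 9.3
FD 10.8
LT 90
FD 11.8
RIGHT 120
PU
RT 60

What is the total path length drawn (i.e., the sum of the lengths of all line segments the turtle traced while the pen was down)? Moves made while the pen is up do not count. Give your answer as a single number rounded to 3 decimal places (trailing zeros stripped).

Executing turtle program step by step:
Start: pos=(1,8), heading=225, pen down
LT 108: heading 225 -> 333
PD: pen down
LT 120: heading 333 -> 93
RT 72: heading 93 -> 21
RT 266: heading 21 -> 115
LT 298: heading 115 -> 53
FD 4.7: (1,8) -> (3.829,11.754) [heading=53, draw]
FD 9.3: (3.829,11.754) -> (9.425,19.181) [heading=53, draw]
FD 10.8: (9.425,19.181) -> (15.925,27.806) [heading=53, draw]
LT 90: heading 53 -> 143
FD 11.8: (15.925,27.806) -> (6.501,34.908) [heading=143, draw]
RT 120: heading 143 -> 23
PU: pen up
RT 60: heading 23 -> 323
Final: pos=(6.501,34.908), heading=323, 4 segment(s) drawn

Segment lengths:
  seg 1: (1,8) -> (3.829,11.754), length = 4.7
  seg 2: (3.829,11.754) -> (9.425,19.181), length = 9.3
  seg 3: (9.425,19.181) -> (15.925,27.806), length = 10.8
  seg 4: (15.925,27.806) -> (6.501,34.908), length = 11.8
Total = 36.6

Answer: 36.6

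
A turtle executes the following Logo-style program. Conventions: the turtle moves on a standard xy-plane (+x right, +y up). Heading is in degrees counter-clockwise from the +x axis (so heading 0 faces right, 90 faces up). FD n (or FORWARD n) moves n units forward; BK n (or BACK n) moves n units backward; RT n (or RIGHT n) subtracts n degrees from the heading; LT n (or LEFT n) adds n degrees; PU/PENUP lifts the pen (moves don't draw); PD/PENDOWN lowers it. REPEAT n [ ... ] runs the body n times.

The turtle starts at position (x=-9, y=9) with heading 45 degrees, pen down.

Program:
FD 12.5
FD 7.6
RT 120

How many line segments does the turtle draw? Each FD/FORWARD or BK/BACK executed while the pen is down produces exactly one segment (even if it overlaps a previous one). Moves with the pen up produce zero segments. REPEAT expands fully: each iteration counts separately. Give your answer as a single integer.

Answer: 2

Derivation:
Executing turtle program step by step:
Start: pos=(-9,9), heading=45, pen down
FD 12.5: (-9,9) -> (-0.161,17.839) [heading=45, draw]
FD 7.6: (-0.161,17.839) -> (5.213,23.213) [heading=45, draw]
RT 120: heading 45 -> 285
Final: pos=(5.213,23.213), heading=285, 2 segment(s) drawn
Segments drawn: 2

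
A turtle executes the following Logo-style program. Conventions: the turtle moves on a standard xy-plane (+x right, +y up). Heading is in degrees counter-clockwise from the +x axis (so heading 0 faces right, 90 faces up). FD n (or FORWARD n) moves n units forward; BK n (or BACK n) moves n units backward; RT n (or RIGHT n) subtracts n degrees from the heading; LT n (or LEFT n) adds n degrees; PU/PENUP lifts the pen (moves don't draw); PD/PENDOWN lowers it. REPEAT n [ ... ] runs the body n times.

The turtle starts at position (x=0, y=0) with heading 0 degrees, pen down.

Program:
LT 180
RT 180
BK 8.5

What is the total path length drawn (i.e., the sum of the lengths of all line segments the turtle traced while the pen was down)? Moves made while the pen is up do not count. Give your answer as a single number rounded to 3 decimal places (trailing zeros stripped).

Executing turtle program step by step:
Start: pos=(0,0), heading=0, pen down
LT 180: heading 0 -> 180
RT 180: heading 180 -> 0
BK 8.5: (0,0) -> (-8.5,0) [heading=0, draw]
Final: pos=(-8.5,0), heading=0, 1 segment(s) drawn

Segment lengths:
  seg 1: (0,0) -> (-8.5,0), length = 8.5
Total = 8.5

Answer: 8.5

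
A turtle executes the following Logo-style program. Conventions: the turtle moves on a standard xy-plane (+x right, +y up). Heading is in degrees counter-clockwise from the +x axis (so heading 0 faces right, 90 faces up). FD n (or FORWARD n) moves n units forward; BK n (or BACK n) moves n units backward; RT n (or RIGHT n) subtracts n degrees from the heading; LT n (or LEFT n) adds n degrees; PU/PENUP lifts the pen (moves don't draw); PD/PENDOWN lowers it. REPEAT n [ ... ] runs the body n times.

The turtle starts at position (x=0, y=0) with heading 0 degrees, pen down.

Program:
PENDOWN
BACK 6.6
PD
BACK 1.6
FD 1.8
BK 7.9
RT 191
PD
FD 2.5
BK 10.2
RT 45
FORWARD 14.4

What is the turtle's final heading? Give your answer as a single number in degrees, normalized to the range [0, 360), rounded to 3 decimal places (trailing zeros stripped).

Answer: 124

Derivation:
Executing turtle program step by step:
Start: pos=(0,0), heading=0, pen down
PD: pen down
BK 6.6: (0,0) -> (-6.6,0) [heading=0, draw]
PD: pen down
BK 1.6: (-6.6,0) -> (-8.2,0) [heading=0, draw]
FD 1.8: (-8.2,0) -> (-6.4,0) [heading=0, draw]
BK 7.9: (-6.4,0) -> (-14.3,0) [heading=0, draw]
RT 191: heading 0 -> 169
PD: pen down
FD 2.5: (-14.3,0) -> (-16.754,0.477) [heading=169, draw]
BK 10.2: (-16.754,0.477) -> (-6.741,-1.469) [heading=169, draw]
RT 45: heading 169 -> 124
FD 14.4: (-6.741,-1.469) -> (-14.794,10.469) [heading=124, draw]
Final: pos=(-14.794,10.469), heading=124, 7 segment(s) drawn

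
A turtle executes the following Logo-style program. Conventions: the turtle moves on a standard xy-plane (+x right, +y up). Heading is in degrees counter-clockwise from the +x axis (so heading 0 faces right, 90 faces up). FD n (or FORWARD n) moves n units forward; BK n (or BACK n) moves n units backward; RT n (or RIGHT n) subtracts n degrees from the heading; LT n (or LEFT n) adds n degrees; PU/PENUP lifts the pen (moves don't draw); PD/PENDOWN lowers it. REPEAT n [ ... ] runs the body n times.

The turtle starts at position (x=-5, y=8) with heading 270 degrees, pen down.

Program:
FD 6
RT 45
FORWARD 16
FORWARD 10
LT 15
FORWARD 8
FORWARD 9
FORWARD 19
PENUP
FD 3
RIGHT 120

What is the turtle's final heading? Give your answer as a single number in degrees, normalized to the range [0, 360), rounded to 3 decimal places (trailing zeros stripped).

Executing turtle program step by step:
Start: pos=(-5,8), heading=270, pen down
FD 6: (-5,8) -> (-5,2) [heading=270, draw]
RT 45: heading 270 -> 225
FD 16: (-5,2) -> (-16.314,-9.314) [heading=225, draw]
FD 10: (-16.314,-9.314) -> (-23.385,-16.385) [heading=225, draw]
LT 15: heading 225 -> 240
FD 8: (-23.385,-16.385) -> (-27.385,-23.313) [heading=240, draw]
FD 9: (-27.385,-23.313) -> (-31.885,-31.107) [heading=240, draw]
FD 19: (-31.885,-31.107) -> (-41.385,-47.562) [heading=240, draw]
PU: pen up
FD 3: (-41.385,-47.562) -> (-42.885,-50.16) [heading=240, move]
RT 120: heading 240 -> 120
Final: pos=(-42.885,-50.16), heading=120, 6 segment(s) drawn

Answer: 120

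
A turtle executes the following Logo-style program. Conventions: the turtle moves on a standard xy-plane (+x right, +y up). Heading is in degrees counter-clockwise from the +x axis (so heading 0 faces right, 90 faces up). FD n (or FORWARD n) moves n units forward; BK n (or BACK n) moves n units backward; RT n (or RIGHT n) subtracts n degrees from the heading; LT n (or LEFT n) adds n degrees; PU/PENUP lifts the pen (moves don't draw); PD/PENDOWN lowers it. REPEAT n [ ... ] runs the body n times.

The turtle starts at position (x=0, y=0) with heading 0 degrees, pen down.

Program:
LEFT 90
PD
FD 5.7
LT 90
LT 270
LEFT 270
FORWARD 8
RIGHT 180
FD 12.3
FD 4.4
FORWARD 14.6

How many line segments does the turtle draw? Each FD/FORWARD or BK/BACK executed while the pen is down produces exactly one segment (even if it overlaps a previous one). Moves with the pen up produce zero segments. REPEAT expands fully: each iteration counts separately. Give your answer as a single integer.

Executing turtle program step by step:
Start: pos=(0,0), heading=0, pen down
LT 90: heading 0 -> 90
PD: pen down
FD 5.7: (0,0) -> (0,5.7) [heading=90, draw]
LT 90: heading 90 -> 180
LT 270: heading 180 -> 90
LT 270: heading 90 -> 0
FD 8: (0,5.7) -> (8,5.7) [heading=0, draw]
RT 180: heading 0 -> 180
FD 12.3: (8,5.7) -> (-4.3,5.7) [heading=180, draw]
FD 4.4: (-4.3,5.7) -> (-8.7,5.7) [heading=180, draw]
FD 14.6: (-8.7,5.7) -> (-23.3,5.7) [heading=180, draw]
Final: pos=(-23.3,5.7), heading=180, 5 segment(s) drawn
Segments drawn: 5

Answer: 5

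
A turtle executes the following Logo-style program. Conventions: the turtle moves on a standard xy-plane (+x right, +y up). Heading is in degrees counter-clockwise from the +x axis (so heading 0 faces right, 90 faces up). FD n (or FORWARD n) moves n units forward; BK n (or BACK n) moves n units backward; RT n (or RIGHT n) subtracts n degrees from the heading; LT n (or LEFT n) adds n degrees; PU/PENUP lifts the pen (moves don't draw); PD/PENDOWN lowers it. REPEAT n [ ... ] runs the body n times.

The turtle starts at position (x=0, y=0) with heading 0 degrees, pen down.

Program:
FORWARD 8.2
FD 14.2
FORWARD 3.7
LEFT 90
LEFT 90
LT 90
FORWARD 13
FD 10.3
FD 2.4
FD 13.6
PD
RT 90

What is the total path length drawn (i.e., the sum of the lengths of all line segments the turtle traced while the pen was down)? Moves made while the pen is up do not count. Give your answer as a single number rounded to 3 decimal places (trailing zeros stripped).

Answer: 65.4

Derivation:
Executing turtle program step by step:
Start: pos=(0,0), heading=0, pen down
FD 8.2: (0,0) -> (8.2,0) [heading=0, draw]
FD 14.2: (8.2,0) -> (22.4,0) [heading=0, draw]
FD 3.7: (22.4,0) -> (26.1,0) [heading=0, draw]
LT 90: heading 0 -> 90
LT 90: heading 90 -> 180
LT 90: heading 180 -> 270
FD 13: (26.1,0) -> (26.1,-13) [heading=270, draw]
FD 10.3: (26.1,-13) -> (26.1,-23.3) [heading=270, draw]
FD 2.4: (26.1,-23.3) -> (26.1,-25.7) [heading=270, draw]
FD 13.6: (26.1,-25.7) -> (26.1,-39.3) [heading=270, draw]
PD: pen down
RT 90: heading 270 -> 180
Final: pos=(26.1,-39.3), heading=180, 7 segment(s) drawn

Segment lengths:
  seg 1: (0,0) -> (8.2,0), length = 8.2
  seg 2: (8.2,0) -> (22.4,0), length = 14.2
  seg 3: (22.4,0) -> (26.1,0), length = 3.7
  seg 4: (26.1,0) -> (26.1,-13), length = 13
  seg 5: (26.1,-13) -> (26.1,-23.3), length = 10.3
  seg 6: (26.1,-23.3) -> (26.1,-25.7), length = 2.4
  seg 7: (26.1,-25.7) -> (26.1,-39.3), length = 13.6
Total = 65.4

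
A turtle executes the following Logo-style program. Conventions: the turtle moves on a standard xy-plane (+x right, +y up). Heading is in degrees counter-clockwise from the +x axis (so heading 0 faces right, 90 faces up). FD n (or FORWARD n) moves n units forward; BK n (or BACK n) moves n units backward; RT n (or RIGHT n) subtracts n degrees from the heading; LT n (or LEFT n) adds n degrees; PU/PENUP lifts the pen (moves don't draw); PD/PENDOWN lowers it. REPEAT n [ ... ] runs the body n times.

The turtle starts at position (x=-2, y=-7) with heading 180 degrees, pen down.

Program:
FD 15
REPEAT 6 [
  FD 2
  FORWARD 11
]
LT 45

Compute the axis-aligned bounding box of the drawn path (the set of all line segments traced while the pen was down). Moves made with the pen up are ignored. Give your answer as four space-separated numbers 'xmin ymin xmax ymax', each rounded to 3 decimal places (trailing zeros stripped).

Answer: -95 -7 -2 -7

Derivation:
Executing turtle program step by step:
Start: pos=(-2,-7), heading=180, pen down
FD 15: (-2,-7) -> (-17,-7) [heading=180, draw]
REPEAT 6 [
  -- iteration 1/6 --
  FD 2: (-17,-7) -> (-19,-7) [heading=180, draw]
  FD 11: (-19,-7) -> (-30,-7) [heading=180, draw]
  -- iteration 2/6 --
  FD 2: (-30,-7) -> (-32,-7) [heading=180, draw]
  FD 11: (-32,-7) -> (-43,-7) [heading=180, draw]
  -- iteration 3/6 --
  FD 2: (-43,-7) -> (-45,-7) [heading=180, draw]
  FD 11: (-45,-7) -> (-56,-7) [heading=180, draw]
  -- iteration 4/6 --
  FD 2: (-56,-7) -> (-58,-7) [heading=180, draw]
  FD 11: (-58,-7) -> (-69,-7) [heading=180, draw]
  -- iteration 5/6 --
  FD 2: (-69,-7) -> (-71,-7) [heading=180, draw]
  FD 11: (-71,-7) -> (-82,-7) [heading=180, draw]
  -- iteration 6/6 --
  FD 2: (-82,-7) -> (-84,-7) [heading=180, draw]
  FD 11: (-84,-7) -> (-95,-7) [heading=180, draw]
]
LT 45: heading 180 -> 225
Final: pos=(-95,-7), heading=225, 13 segment(s) drawn

Segment endpoints: x in {-95, -84, -82, -71, -69, -58, -56, -45, -43, -32, -30, -19, -17, -2}, y in {-7, -7, -7, -7, -7, -7, -7, -7}
xmin=-95, ymin=-7, xmax=-2, ymax=-7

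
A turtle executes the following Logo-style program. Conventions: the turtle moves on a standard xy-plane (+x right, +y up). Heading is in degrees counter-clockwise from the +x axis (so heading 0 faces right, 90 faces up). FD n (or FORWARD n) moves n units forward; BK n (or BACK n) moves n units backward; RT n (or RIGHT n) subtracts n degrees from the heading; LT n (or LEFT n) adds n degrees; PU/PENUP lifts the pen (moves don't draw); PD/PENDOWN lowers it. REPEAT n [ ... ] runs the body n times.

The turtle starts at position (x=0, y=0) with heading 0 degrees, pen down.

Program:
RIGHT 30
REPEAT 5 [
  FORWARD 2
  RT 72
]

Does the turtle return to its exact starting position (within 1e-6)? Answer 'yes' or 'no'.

Executing turtle program step by step:
Start: pos=(0,0), heading=0, pen down
RT 30: heading 0 -> 330
REPEAT 5 [
  -- iteration 1/5 --
  FD 2: (0,0) -> (1.732,-1) [heading=330, draw]
  RT 72: heading 330 -> 258
  -- iteration 2/5 --
  FD 2: (1.732,-1) -> (1.316,-2.956) [heading=258, draw]
  RT 72: heading 258 -> 186
  -- iteration 3/5 --
  FD 2: (1.316,-2.956) -> (-0.673,-3.165) [heading=186, draw]
  RT 72: heading 186 -> 114
  -- iteration 4/5 --
  FD 2: (-0.673,-3.165) -> (-1.486,-1.338) [heading=114, draw]
  RT 72: heading 114 -> 42
  -- iteration 5/5 --
  FD 2: (-1.486,-1.338) -> (0,0) [heading=42, draw]
  RT 72: heading 42 -> 330
]
Final: pos=(0,0), heading=330, 5 segment(s) drawn

Start position: (0, 0)
Final position: (0, 0)
Distance = 0; < 1e-6 -> CLOSED

Answer: yes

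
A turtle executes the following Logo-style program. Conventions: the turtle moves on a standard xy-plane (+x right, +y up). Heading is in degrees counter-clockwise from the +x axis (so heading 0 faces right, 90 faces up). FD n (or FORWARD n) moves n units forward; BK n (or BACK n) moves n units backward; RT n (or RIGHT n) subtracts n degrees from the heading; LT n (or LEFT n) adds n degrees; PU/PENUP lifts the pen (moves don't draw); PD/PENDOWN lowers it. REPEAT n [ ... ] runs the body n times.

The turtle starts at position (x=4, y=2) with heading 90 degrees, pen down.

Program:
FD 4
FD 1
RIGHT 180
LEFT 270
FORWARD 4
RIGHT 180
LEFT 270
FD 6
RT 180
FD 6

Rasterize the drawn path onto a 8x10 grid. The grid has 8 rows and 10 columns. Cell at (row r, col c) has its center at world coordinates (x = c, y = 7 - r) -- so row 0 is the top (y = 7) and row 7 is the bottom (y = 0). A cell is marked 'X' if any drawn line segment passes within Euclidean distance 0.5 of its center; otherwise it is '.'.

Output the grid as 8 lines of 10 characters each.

Segment 0: (4,2) -> (4,6)
Segment 1: (4,6) -> (4,7)
Segment 2: (4,7) -> (0,7)
Segment 3: (0,7) -> (-0,1)
Segment 4: (-0,1) -> (-0,7)

Answer: XXXXX.....
X...X.....
X...X.....
X...X.....
X...X.....
X...X.....
X.........
..........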